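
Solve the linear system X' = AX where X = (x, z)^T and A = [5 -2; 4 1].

x(t) = -c_1e^(3t)sin(2t) + c_2e^(3t)cos(2t), z(t) = -c_1e^(3t)sin(2t) + c_1e^(3t)cos(2t) + c_2e^(3t)sin(2t) + c_2e^(3t)cos(2t)

Coefficient matrix A = [[5, -2], [4, 1]].
Characteristic polynomial det(A - λI) = λ^2 - 6λ + 13 = 0.
Eigenvalues λ = 3 ± 2i (complex conjugate pair).
For λ=3+2i: an eigenvector is (0,1) - i(-1,-1) = (0 + i, 1 + i).
A real fundamental pair from Re and Im of e^((3+2i)t)v: X_1 = e^(3t)(cos(2t)·(0,1) + sin(2t)·(-1,-1)), X_2 = e^(3t)(sin(2t)·(0,1) - cos(2t)·(-1,-1)).
General solution: c_1X_1 + c_2X_2.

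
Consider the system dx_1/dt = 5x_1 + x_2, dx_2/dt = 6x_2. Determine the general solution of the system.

x_1(t) = c_1e^(6t) - c_2e^(5t), x_2(t) = c_1e^(6t)

Coefficient matrix A = [[5, 1], [0, 6]].
Characteristic polynomial det(A - λI) = λ^2 - 11λ + 30 = 0.
Eigenvalues λ = 6, 5.
For λ=6: (A-λI) row 1 is [-1, 1], so an eigenvector is (1, 1).
For λ=5: (A-λI) row 1 is [0, 1], so an eigenvector is (-1, 0).
General solution: c_1e^(6t)(1,1) + c_2e^(5t)(-1,0).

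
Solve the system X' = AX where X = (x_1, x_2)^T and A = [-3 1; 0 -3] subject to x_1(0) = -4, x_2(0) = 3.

x_1(t) = 3te^(-3t) - 4e^(-3t), x_2(t) = 3e^(-3t)

Coefficient matrix A = [[-3, 1], [0, -3]].
Characteristic polynomial det(A - λI) = λ^2 + 6λ + 9 = 0.
Single eigenvalue λ = -3 with algebraic multiplicity 2.
Eigenvector v = (1,0); generalized eigenvector w with (A-λI)w=v is (2,1).
General solution: e^(-3t)[c_1·v + c_2·(t·v + w)].
Applying x_1(0)=-4, x_2(0)=3 gives c_1=-10, c_2=3.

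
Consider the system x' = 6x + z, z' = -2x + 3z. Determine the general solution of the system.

x(t) = K_1e^(4t) + K_2e^(5t), z(t) = -2K_1e^(4t) - K_2e^(5t)

Coefficient matrix A = [[6, 1], [-2, 3]].
Characteristic polynomial det(A - λI) = λ^2 - 9λ + 20 = 0.
Eigenvalues λ = 4, 5.
For λ=4: (A-λI) row 1 is [2, 1], so an eigenvector is (1, -2).
For λ=5: (A-λI) row 1 is [1, 1], so an eigenvector is (1, -1).
General solution: K_1e^(4t)(1,-2) + K_2e^(5t)(1,-1).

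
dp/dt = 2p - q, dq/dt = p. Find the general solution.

p(t) = K_1e^(t) + K_2te^(t) + 3K_2e^(t), q(t) = K_1e^(t) + K_2te^(t) + 2K_2e^(t)

Coefficient matrix A = [[2, -1], [1, 0]].
Characteristic polynomial det(A - λI) = λ^2 - 2λ + 1 = 0.
Single eigenvalue λ = 1 with algebraic multiplicity 2.
Eigenvector v = (1,1); generalized eigenvector w with (A-λI)w=v is (3,2).
General solution: e^(t)[K_1·v + K_2·(t·v + w)].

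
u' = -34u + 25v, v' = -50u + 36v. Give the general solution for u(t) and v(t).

u(t) = 2K_1e^(t)sin(5t) - K_1e^(t)cos(5t) - K_2e^(t)sin(5t) - 2K_2e^(t)cos(5t), v(t) = 3K_1e^(t)sin(5t) - K_1e^(t)cos(5t) - K_2e^(t)sin(5t) - 3K_2e^(t)cos(5t)

Coefficient matrix A = [[-34, 25], [-50, 36]].
Characteristic polynomial det(A - λI) = λ^2 - 2λ + 26 = 0.
Eigenvalues λ = 1 ± 5i (complex conjugate pair).
For λ=1+5i: an eigenvector is (-1,-1) - i(2,3) = (-1 - 2i, -1 - 3i).
A real fundamental pair from Re and Im of e^((1+5i)t)v: X_1 = e^(t)(cos(5t)·(-1,-1) + sin(5t)·(2,3)), X_2 = e^(t)(sin(5t)·(-1,-1) - cos(5t)·(2,3)).
General solution: K_1X_1 + K_2X_2.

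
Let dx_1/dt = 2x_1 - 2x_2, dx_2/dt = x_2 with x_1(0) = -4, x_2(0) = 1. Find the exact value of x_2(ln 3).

A = [[2,-2],[0,1]]; eigenvalues λ = 2, 1.
Eigenvectors: (-1,0) for λ=2, (2,1) for λ=1.
From the initial condition, c_1 = 6, c_2 = 1.
x_2(ln 3) = (6)(3^2)(0) + (1)(3^1)(1) = 3.

3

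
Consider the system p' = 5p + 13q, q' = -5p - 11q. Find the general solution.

Coefficient matrix A = [[5, 13], [-5, -11]].
Characteristic polynomial det(A - λI) = λ^2 + 6λ + 10 = 0.
Eigenvalues λ = -3 ± i (complex conjugate pair).
For λ=-3+i: an eigenvector is (3,-2) - i(-2,1) = (3 + 2i, -2 - i).
A real fundamental pair from Re and Im of e^((-3+i)t)v: X_1 = e^(-3t)(cos(t)·(3,-2) + sin(t)·(-2,1)), X_2 = e^(-3t)(sin(t)·(3,-2) - cos(t)·(-2,1)).
General solution: K_1X_1 + K_2X_2.

p(t) = -2K_1e^(-3t)sin(t) + 3K_1e^(-3t)cos(t) + 3K_2e^(-3t)sin(t) + 2K_2e^(-3t)cos(t), q(t) = K_1e^(-3t)sin(t) - 2K_1e^(-3t)cos(t) - 2K_2e^(-3t)sin(t) - K_2e^(-3t)cos(t)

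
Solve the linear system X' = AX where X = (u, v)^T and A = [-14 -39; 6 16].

Coefficient matrix A = [[-14, -39], [6, 16]].
Characteristic polynomial det(A - λI) = λ^2 - 2λ + 10 = 0.
Eigenvalues λ = 1 ± 3i (complex conjugate pair).
For λ=1+3i: an eigenvector is (-2,1) - i(-3,1) = (-2 + 3i, 1 - i).
A real fundamental pair from Re and Im of e^((1+3i)t)v: X_1 = e^(t)(cos(3t)·(-2,1) + sin(3t)·(-3,1)), X_2 = e^(t)(sin(3t)·(-2,1) - cos(3t)·(-3,1)).
General solution: C_1X_1 + C_2X_2.

u(t) = -3C_1e^(t)sin(3t) - 2C_1e^(t)cos(3t) - 2C_2e^(t)sin(3t) + 3C_2e^(t)cos(3t), v(t) = C_1e^(t)sin(3t) + C_1e^(t)cos(3t) + C_2e^(t)sin(3t) - C_2e^(t)cos(3t)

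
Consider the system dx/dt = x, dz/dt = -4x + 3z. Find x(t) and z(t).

Coefficient matrix A = [[1, 0], [-4, 3]].
Characteristic polynomial det(A - λI) = λ^2 - 4λ + 3 = 0.
Eigenvalues λ = 1, 3.
For λ=1: (A-λI) row 2 is [-4, 2], so an eigenvector is (1, 2).
For λ=3: (A-λI) row 1 is [-2, 0], so an eigenvector is (0, 1).
General solution: K_1e^(t)(1,2) + K_2e^(3t)(0,1).

x(t) = K_1e^(t), z(t) = 2K_1e^(t) + K_2e^(3t)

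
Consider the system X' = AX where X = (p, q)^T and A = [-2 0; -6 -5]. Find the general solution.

p(t) = -c_2e^(-2t), q(t) = -c_1e^(-5t) + 2c_2e^(-2t)

Coefficient matrix A = [[-2, 0], [-6, -5]].
Characteristic polynomial det(A - λI) = λ^2 + 7λ + 10 = 0.
Eigenvalues λ = -5, -2.
For λ=-5: (A-λI) row 1 is [3, 0], so an eigenvector is (0, -1).
For λ=-2: (A-λI) row 2 is [-6, -3], so an eigenvector is (-1, 2).
General solution: c_1e^(-5t)(0,-1) + c_2e^(-2t)(-1,2).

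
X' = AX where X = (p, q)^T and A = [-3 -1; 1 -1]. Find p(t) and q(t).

Coefficient matrix A = [[-3, -1], [1, -1]].
Characteristic polynomial det(A - λI) = λ^2 + 4λ + 4 = 0.
Single eigenvalue λ = -2 with algebraic multiplicity 2.
Eigenvector v = (-1,1); generalized eigenvector w with (A-λI)w=v is (0,1).
General solution: e^(-2t)[c_1·v + c_2·(t·v + w)].

p(t) = -c_1e^(-2t) - c_2te^(-2t), q(t) = c_1e^(-2t) + c_2te^(-2t) + c_2e^(-2t)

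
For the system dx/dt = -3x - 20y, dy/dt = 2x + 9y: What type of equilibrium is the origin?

unstable spiral

A = [[-3,-20],[2,9]]; det(A-λI) = λ^2 - 6λ + 13.
λ = 3 ± 2i: positive real part.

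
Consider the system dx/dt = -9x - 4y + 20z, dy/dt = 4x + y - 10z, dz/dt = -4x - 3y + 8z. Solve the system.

x(t) = 3K_1e^(-t) + 2K_2e^(3t) - 4K_3e^(-2t), y(t) = -K_1e^(-t) - K_2e^(3t) + 2K_3e^(-2t), z(t) = K_1e^(-t) + K_2e^(3t) - K_3e^(-2t)

Coefficient matrix A = [[-9, -4, 20], [4, 1, -10], [-4, -3, 8]].
det(A - λI) = 0 gives eigenvalues λ = -1, 3, -2.
For λ=-1: eigenvector (3,-1,1).
For λ=3: eigenvector (2,-1,1).
For λ=-2: eigenvector (-4,2,-1).
General solution: K_1e^(-t)(3,-1,1) + K_2e^(3t)(2,-1,1) + K_3e^(-2t)(-4,2,-1).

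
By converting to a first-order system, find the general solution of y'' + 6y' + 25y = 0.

y(t) = K_1e^(-3t)cos(4t) + K_2e^(-3t)sin(4t)

Let x_1 = y, x_2 = y'. Then x_1' = x_2 and x_2' = -25x_1 - 6x_2.
A = [[0,1],[-25,-6]]; det(A-λI) = λ^2 + 6λ + 25.
Eigenvalues λ = -3 ± 4i.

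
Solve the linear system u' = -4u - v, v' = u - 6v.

u(t) = -C_1e^(-5t) - C_2te^(-5t) + 2C_2e^(-5t), v(t) = -C_1e^(-5t) - C_2te^(-5t) + 3C_2e^(-5t)

Coefficient matrix A = [[-4, -1], [1, -6]].
Characteristic polynomial det(A - λI) = λ^2 + 10λ + 25 = 0.
Single eigenvalue λ = -5 with algebraic multiplicity 2.
Eigenvector v = (-1,-1); generalized eigenvector w with (A-λI)w=v is (2,3).
General solution: e^(-5t)[C_1·v + C_2·(t·v + w)].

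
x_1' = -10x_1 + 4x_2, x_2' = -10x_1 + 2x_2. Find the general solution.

x_1(t) = -c_1e^(-4t)sin(2t) - c_1e^(-4t)cos(2t) - c_2e^(-4t)sin(2t) + c_2e^(-4t)cos(2t), x_2(t) = -c_1e^(-4t)sin(2t) - 2c_1e^(-4t)cos(2t) - 2c_2e^(-4t)sin(2t) + c_2e^(-4t)cos(2t)

Coefficient matrix A = [[-10, 4], [-10, 2]].
Characteristic polynomial det(A - λI) = λ^2 + 8λ + 20 = 0.
Eigenvalues λ = -4 ± 2i (complex conjugate pair).
For λ=-4+2i: an eigenvector is (-1,-2) - i(-1,-1) = (-1 + i, -2 + i).
A real fundamental pair from Re and Im of e^((-4+2i)t)v: X_1 = e^(-4t)(cos(2t)·(-1,-2) + sin(2t)·(-1,-1)), X_2 = e^(-4t)(sin(2t)·(-1,-2) - cos(2t)·(-1,-1)).
General solution: c_1X_1 + c_2X_2.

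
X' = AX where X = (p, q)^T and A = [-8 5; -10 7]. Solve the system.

p(t) = -c_1e^(-3t) - c_2e^(2t), q(t) = -c_1e^(-3t) - 2c_2e^(2t)

Coefficient matrix A = [[-8, 5], [-10, 7]].
Characteristic polynomial det(A - λI) = λ^2 + λ - 6 = 0.
Eigenvalues λ = -3, 2.
For λ=-3: (A-λI) row 1 is [-5, 5], so an eigenvector is (-1, -1).
For λ=2: (A-λI) row 1 is [-10, 5], so an eigenvector is (-1, -2).
General solution: c_1e^(-3t)(-1,-1) + c_2e^(2t)(-1,-2).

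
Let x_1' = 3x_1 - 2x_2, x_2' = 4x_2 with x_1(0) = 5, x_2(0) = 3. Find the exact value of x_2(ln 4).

768

A = [[3,-2],[0,4]]; eigenvalues λ = 4, 3.
Eigenvectors: (-2,1) for λ=4, (-1,0) for λ=3.
From the initial condition, c_1 = 3, c_2 = -11.
x_2(ln 4) = (3)(4^4)(1) + (-11)(4^3)(0) = 768.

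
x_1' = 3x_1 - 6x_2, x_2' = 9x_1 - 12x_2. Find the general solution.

Coefficient matrix A = [[3, -6], [9, -12]].
Characteristic polynomial det(A - λI) = λ^2 + 9λ + 18 = 0.
Eigenvalues λ = -3, -6.
For λ=-3: (A-λI) row 1 is [6, -6], so an eigenvector is (1, 1).
For λ=-6: (A-λI) row 1 is [9, -6], so an eigenvector is (-2, -3).
General solution: C_1e^(-3t)(1,1) + C_2e^(-6t)(-2,-3).

x_1(t) = C_1e^(-3t) - 2C_2e^(-6t), x_2(t) = C_1e^(-3t) - 3C_2e^(-6t)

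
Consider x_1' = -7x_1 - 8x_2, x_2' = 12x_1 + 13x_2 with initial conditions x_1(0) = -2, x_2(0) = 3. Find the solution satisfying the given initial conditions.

Coefficient matrix A = [[-7, -8], [12, 13]].
Characteristic polynomial det(A - λI) = λ^2 - 6λ + 5 = 0.
Eigenvalues λ = 1, 5.
For λ=1: (A-λI) row 1 is [-8, -8], so an eigenvector is (1, -1).
For λ=5: (A-λI) row 1 is [-12, -8], so an eigenvector is (-2, 3).
General solution: C_1e^(t)(1,-1) + C_2e^(5t)(-2,3).
Applying x_1(0)=-2, x_2(0)=3 gives C_1=0, C_2=1.

x_1(t) = -2e^(5t), x_2(t) = 3e^(5t)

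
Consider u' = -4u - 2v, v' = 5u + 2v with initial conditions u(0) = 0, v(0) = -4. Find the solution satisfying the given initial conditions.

u(t) = 8e^(-t)sin(t), v(t) = -12e^(-t)sin(t) - 4e^(-t)cos(t)

Coefficient matrix A = [[-4, -2], [5, 2]].
Characteristic polynomial det(A - λI) = λ^2 + 2λ + 2 = 0.
Eigenvalues λ = -1 ± i (complex conjugate pair).
For λ=-1+i: an eigenvector is (1,-1) - i(-1,2) = (1 + i, -1 - 2i).
A real fundamental pair from Re and Im of e^((-1+i)t)v: X_1 = e^(-t)(cos(t)·(1,-1) + sin(t)·(-1,2)), X_2 = e^(-t)(sin(t)·(1,-1) - cos(t)·(-1,2)).
General solution: C_1X_1 + C_2X_2.
Applying u(0)=0, v(0)=-4 gives C_1=-4, C_2=4.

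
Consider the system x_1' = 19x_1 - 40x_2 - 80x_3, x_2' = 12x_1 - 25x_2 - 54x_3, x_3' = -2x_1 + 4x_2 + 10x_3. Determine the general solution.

Coefficient matrix A = [[19, -40, -80], [12, -25, -54], [-2, 4, 10]].
det(A - λI) = 0 gives eigenvalues λ = 3, 2, -1.
For λ=3: eigenvector (5,6,-2).
For λ=2: eigenvector (0,-2,1).
For λ=-1: eigenvector (2,1,0).
General solution: C_1e^(3t)(5,6,-2) + C_2e^(2t)(0,-2,1) + C_3e^(-t)(2,1,0).

x_1(t) = 5C_1e^(3t) + 2C_3e^(-t), x_2(t) = 6C_1e^(3t) - 2C_2e^(2t) + C_3e^(-t), x_3(t) = -2C_1e^(3t) + C_2e^(2t)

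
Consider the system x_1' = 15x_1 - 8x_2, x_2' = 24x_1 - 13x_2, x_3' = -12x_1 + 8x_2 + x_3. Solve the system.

x_1(t) = c_1e^(-t) - 2c_2e^(3t), x_2(t) = 2c_1e^(-t) - 3c_2e^(3t), x_3(t) = -2c_1e^(-t) + c_3e^(t)

Coefficient matrix A = [[15, -8, 0], [24, -13, 0], [-12, 8, 1]].
det(A - λI) = 0 gives eigenvalues λ = -1, 3, 1.
For λ=-1: eigenvector (1,2,-2).
For λ=3: eigenvector (-2,-3,0).
For λ=1: eigenvector (0,0,1).
General solution: c_1e^(-t)(1,2,-2) + c_2e^(3t)(-2,-3,0) + c_3e^(t)(0,0,1).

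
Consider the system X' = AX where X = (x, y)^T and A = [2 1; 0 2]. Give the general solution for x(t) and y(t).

x(t) = -c_1e^(2t) - c_2te^(2t) + 3c_2e^(2t), y(t) = -c_2e^(2t)

Coefficient matrix A = [[2, 1], [0, 2]].
Characteristic polynomial det(A - λI) = λ^2 - 4λ + 4 = 0.
Single eigenvalue λ = 2 with algebraic multiplicity 2.
Eigenvector v = (-1,0); generalized eigenvector w with (A-λI)w=v is (3,-1).
General solution: e^(2t)[c_1·v + c_2·(t·v + w)].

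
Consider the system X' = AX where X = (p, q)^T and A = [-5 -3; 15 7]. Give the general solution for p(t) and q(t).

Coefficient matrix A = [[-5, -3], [15, 7]].
Characteristic polynomial det(A - λI) = λ^2 - 2λ + 10 = 0.
Eigenvalues λ = 1 ± 3i (complex conjugate pair).
For λ=1+3i: an eigenvector is (0,1) - i(-1,2) = (0 + i, 1 - 2i).
A real fundamental pair from Re and Im of e^((1+3i)t)v: X_1 = e^(t)(cos(3t)·(0,1) + sin(3t)·(-1,2)), X_2 = e^(t)(sin(3t)·(0,1) - cos(3t)·(-1,2)).
General solution: c_1X_1 + c_2X_2.

p(t) = -c_1e^(t)sin(3t) + c_2e^(t)cos(3t), q(t) = 2c_1e^(t)sin(3t) + c_1e^(t)cos(3t) + c_2e^(t)sin(3t) - 2c_2e^(t)cos(3t)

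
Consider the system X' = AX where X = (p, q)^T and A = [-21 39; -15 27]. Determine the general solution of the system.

Coefficient matrix A = [[-21, 39], [-15, 27]].
Characteristic polynomial det(A - λI) = λ^2 - 6λ + 18 = 0.
Eigenvalues λ = 3 ± 3i (complex conjugate pair).
For λ=3+3i: an eigenvector is (-3,-2) - i(-2,-1) = (-3 + 2i, -2 + i).
A real fundamental pair from Re and Im of e^((3+3i)t)v: X_1 = e^(3t)(cos(3t)·(-3,-2) + sin(3t)·(-2,-1)), X_2 = e^(3t)(sin(3t)·(-3,-2) - cos(3t)·(-2,-1)).
General solution: c_1X_1 + c_2X_2.

p(t) = -2c_1e^(3t)sin(3t) - 3c_1e^(3t)cos(3t) - 3c_2e^(3t)sin(3t) + 2c_2e^(3t)cos(3t), q(t) = -c_1e^(3t)sin(3t) - 2c_1e^(3t)cos(3t) - 2c_2e^(3t)sin(3t) + c_2e^(3t)cos(3t)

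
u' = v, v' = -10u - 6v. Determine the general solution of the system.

u(t) = -C_1e^(-3t)cos(t) - C_2e^(-3t)sin(t), v(t) = C_1e^(-3t)sin(t) + 3C_1e^(-3t)cos(t) + 3C_2e^(-3t)sin(t) - C_2e^(-3t)cos(t)

Coefficient matrix A = [[0, 1], [-10, -6]].
Characteristic polynomial det(A - λI) = λ^2 + 6λ + 10 = 0.
Eigenvalues λ = -3 ± i (complex conjugate pair).
For λ=-3+i: an eigenvector is (-1,3) - i(0,1) = (-1, 3 - i).
A real fundamental pair from Re and Im of e^((-3+i)t)v: X_1 = e^(-3t)(cos(t)·(-1,3) + sin(t)·(0,1)), X_2 = e^(-3t)(sin(t)·(-1,3) - cos(t)·(0,1)).
General solution: C_1X_1 + C_2X_2.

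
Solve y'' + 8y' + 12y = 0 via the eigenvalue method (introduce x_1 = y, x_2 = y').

Let x_1 = y, x_2 = y'. Then x_1' = x_2 and x_2' = -12x_1 - 8x_2.
A = [[0,1],[-12,-8]]; det(A-λI) = λ^2 + 8λ + 12.
Eigenvalues λ = -6, -2 with eigenvectors (1,-6), (1,-2).

y(t) = C_1e^(-6t) + C_2e^(-2t)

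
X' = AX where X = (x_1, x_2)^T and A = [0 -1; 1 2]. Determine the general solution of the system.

x_1(t) = K_1e^(t) + K_2te^(t) + K_2e^(t), x_2(t) = -K_1e^(t) - K_2te^(t) - 2K_2e^(t)

Coefficient matrix A = [[0, -1], [1, 2]].
Characteristic polynomial det(A - λI) = λ^2 - 2λ + 1 = 0.
Single eigenvalue λ = 1 with algebraic multiplicity 2.
Eigenvector v = (1,-1); generalized eigenvector w with (A-λI)w=v is (1,-2).
General solution: e^(t)[K_1·v + K_2·(t·v + w)].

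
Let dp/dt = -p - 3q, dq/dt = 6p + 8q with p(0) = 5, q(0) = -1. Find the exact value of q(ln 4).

8048

A = [[-1,-3],[6,8]]; eigenvalues λ = 5, 2.
Eigenvectors: (-1,2) for λ=5, (-1,1) for λ=2.
From the initial condition, c_1 = 4, c_2 = -9.
q(ln 4) = (4)(4^5)(2) + (-9)(4^2)(1) = 8048.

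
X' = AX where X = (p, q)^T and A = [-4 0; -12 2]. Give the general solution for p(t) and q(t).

p(t) = -C_1e^(-4t), q(t) = -2C_1e^(-4t) + C_2e^(2t)

Coefficient matrix A = [[-4, 0], [-12, 2]].
Characteristic polynomial det(A - λI) = λ^2 + 2λ - 8 = 0.
Eigenvalues λ = -4, 2.
For λ=-4: (A-λI) row 2 is [-12, 6], so an eigenvector is (-1, -2).
For λ=2: (A-λI) row 1 is [-6, 0], so an eigenvector is (0, 1).
General solution: C_1e^(-4t)(-1,-2) + C_2e^(2t)(0,1).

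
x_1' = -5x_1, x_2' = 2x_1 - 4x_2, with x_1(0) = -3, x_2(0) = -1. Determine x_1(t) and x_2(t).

x_1(t) = -3e^(-5t), x_2(t) = -7e^(-4t) + 6e^(-5t)

Coefficient matrix A = [[-5, 0], [2, -4]].
Characteristic polynomial det(A - λI) = λ^2 + 9λ + 20 = 0.
Eigenvalues λ = -4, -5.
For λ=-4: (A-λI) row 1 is [-1, 0], so an eigenvector is (0, 1).
For λ=-5: (A-λI) row 2 is [2, 1], so an eigenvector is (-1, 2).
General solution: C_1e^(-4t)(0,1) + C_2e^(-5t)(-1,2).
Applying x_1(0)=-3, x_2(0)=-1 gives C_1=-7, C_2=3.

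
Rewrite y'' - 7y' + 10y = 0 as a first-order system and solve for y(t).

y(t) = K_1e^(5t) + K_2e^(2t)

Let x_1 = y, x_2 = y'. Then x_1' = x_2 and x_2' = -10x_1 + 7x_2.
A = [[0,1],[-10,7]]; det(A-λI) = λ^2 - 7λ + 10.
Eigenvalues λ = 5, 2 with eigenvectors (1,5), (1,2).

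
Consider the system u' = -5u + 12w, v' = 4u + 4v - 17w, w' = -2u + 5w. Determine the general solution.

u(t) = 3c_1e^(-t) + 2c_3e^(t), v(t) = c_1e^(-t) + c_2e^(4t) + 3c_3e^(t), w(t) = c_1e^(-t) + c_3e^(t)

Coefficient matrix A = [[-5, 0, 12], [4, 4, -17], [-2, 0, 5]].
det(A - λI) = 0 gives eigenvalues λ = -1, 4, 1.
For λ=-1: eigenvector (3,1,1).
For λ=4: eigenvector (0,1,0).
For λ=1: eigenvector (2,3,1).
General solution: c_1e^(-t)(3,1,1) + c_2e^(4t)(0,1,0) + c_3e^(t)(2,3,1).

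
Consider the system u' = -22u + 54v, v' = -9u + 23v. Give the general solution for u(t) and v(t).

Coefficient matrix A = [[-22, 54], [-9, 23]].
Characteristic polynomial det(A - λI) = λ^2 - λ - 20 = 0.
Eigenvalues λ = 5, -4.
For λ=5: (A-λI) row 1 is [-27, 54], so an eigenvector is (2, 1).
For λ=-4: (A-λI) row 1 is [-18, 54], so an eigenvector is (3, 1).
General solution: C_1e^(5t)(2,1) + C_2e^(-4t)(3,1).

u(t) = 2C_1e^(5t) + 3C_2e^(-4t), v(t) = C_1e^(5t) + C_2e^(-4t)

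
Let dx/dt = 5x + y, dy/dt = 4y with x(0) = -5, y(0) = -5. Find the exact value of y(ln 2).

-80

A = [[5,1],[0,4]]; eigenvalues λ = 4, 5.
Eigenvectors: (-1,1) for λ=4, (-1,0) for λ=5.
From the initial condition, c_1 = -5, c_2 = 10.
y(ln 2) = (-5)(2^4)(1) + (10)(2^5)(0) = -80.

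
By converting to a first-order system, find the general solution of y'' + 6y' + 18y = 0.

Let x_1 = y, x_2 = y'. Then x_1' = x_2 and x_2' = -18x_1 - 6x_2.
A = [[0,1],[-18,-6]]; det(A-λI) = λ^2 + 6λ + 18.
Eigenvalues λ = -3 ± 3i.

y(t) = c_1e^(-3t)cos(3t) + c_2e^(-3t)sin(3t)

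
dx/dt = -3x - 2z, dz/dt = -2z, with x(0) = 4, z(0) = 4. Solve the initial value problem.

x(t) = -8e^(-2t) + 12e^(-3t), z(t) = 4e^(-2t)

Coefficient matrix A = [[-3, -2], [0, -2]].
Characteristic polynomial det(A - λI) = λ^2 + 5λ + 6 = 0.
Eigenvalues λ = -2, -3.
For λ=-2: (A-λI) row 1 is [-1, -2], so an eigenvector is (2, -1).
For λ=-3: (A-λI) row 1 is [0, -2], so an eigenvector is (1, 0).
General solution: K_1e^(-2t)(2,-1) + K_2e^(-3t)(1,0).
Applying x(0)=4, z(0)=4 gives K_1=-4, K_2=12.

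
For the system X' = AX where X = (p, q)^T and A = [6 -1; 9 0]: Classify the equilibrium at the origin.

A = [[6,-1],[9,0]]; det(A-λI) = λ^2 - 6λ + 9.
repeated λ = 3 with a single eigenvector.

unstable improper node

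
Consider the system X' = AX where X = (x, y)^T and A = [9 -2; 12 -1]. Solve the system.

x(t) = C_1e^(3t) + C_2e^(5t), y(t) = 3C_1e^(3t) + 2C_2e^(5t)

Coefficient matrix A = [[9, -2], [12, -1]].
Characteristic polynomial det(A - λI) = λ^2 - 8λ + 15 = 0.
Eigenvalues λ = 3, 5.
For λ=3: (A-λI) row 1 is [6, -2], so an eigenvector is (1, 3).
For λ=5: (A-λI) row 1 is [4, -2], so an eigenvector is (1, 2).
General solution: C_1e^(3t)(1,3) + C_2e^(5t)(1,2).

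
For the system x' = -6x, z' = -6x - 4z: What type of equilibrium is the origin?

stable node

A = [[-6,0],[-6,-4]]; det(A-λI) = λ^2 + 10λ + 24.
λ = -4, -6: both negative.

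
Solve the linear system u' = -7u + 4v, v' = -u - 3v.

u(t) = 2c_1e^(-5t) + 2c_2te^(-5t) + c_2e^(-5t), v(t) = c_1e^(-5t) + c_2te^(-5t) + c_2e^(-5t)

Coefficient matrix A = [[-7, 4], [-1, -3]].
Characteristic polynomial det(A - λI) = λ^2 + 10λ + 25 = 0.
Single eigenvalue λ = -5 with algebraic multiplicity 2.
Eigenvector v = (2,1); generalized eigenvector w with (A-λI)w=v is (1,1).
General solution: e^(-5t)[c_1·v + c_2·(t·v + w)].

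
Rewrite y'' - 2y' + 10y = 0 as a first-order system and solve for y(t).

y(t) = K_1e^(t)cos(3t) + K_2e^(t)sin(3t)

Let x_1 = y, x_2 = y'. Then x_1' = x_2 and x_2' = -10x_1 + 2x_2.
A = [[0,1],[-10,2]]; det(A-λI) = λ^2 - 2λ + 10.
Eigenvalues λ = 1 ± 3i.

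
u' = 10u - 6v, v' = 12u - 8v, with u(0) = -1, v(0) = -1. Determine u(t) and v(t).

Coefficient matrix A = [[10, -6], [12, -8]].
Characteristic polynomial det(A - λI) = λ^2 - 2λ - 8 = 0.
Eigenvalues λ = 4, -2.
For λ=4: (A-λI) row 1 is [6, -6], so an eigenvector is (1, 1).
For λ=-2: (A-λI) row 1 is [12, -6], so an eigenvector is (-1, -2).
General solution: c_1e^(4t)(1,1) + c_2e^(-2t)(-1,-2).
Applying u(0)=-1, v(0)=-1 gives c_1=-1, c_2=0.

u(t) = -e^(4t), v(t) = -e^(4t)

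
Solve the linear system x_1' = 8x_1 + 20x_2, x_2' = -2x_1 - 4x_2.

x_1(t) = 3c_1e^(2t)sin(2t) + c_1e^(2t)cos(2t) + c_2e^(2t)sin(2t) - 3c_2e^(2t)cos(2t), x_2(t) = -c_1e^(2t)sin(2t) + c_2e^(2t)cos(2t)

Coefficient matrix A = [[8, 20], [-2, -4]].
Characteristic polynomial det(A - λI) = λ^2 - 4λ + 8 = 0.
Eigenvalues λ = 2 ± 2i (complex conjugate pair).
For λ=2+2i: an eigenvector is (1,0) - i(3,-1) = (1 - 3i, 0 + i).
A real fundamental pair from Re and Im of e^((2+2i)t)v: X_1 = e^(2t)(cos(2t)·(1,0) + sin(2t)·(3,-1)), X_2 = e^(2t)(sin(2t)·(1,0) - cos(2t)·(3,-1)).
General solution: c_1X_1 + c_2X_2.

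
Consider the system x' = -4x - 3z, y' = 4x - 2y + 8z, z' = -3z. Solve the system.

Coefficient matrix A = [[-4, 0, -3], [4, -2, 8], [0, 0, -3]].
det(A - λI) = 0 gives eigenvalues λ = -2, -4, -3.
For λ=-2: eigenvector (0,1,0).
For λ=-4: eigenvector (1,-2,0).
For λ=-3: eigenvector (-3,4,1).
General solution: K_1e^(-2t)(0,1,0) + K_2e^(-4t)(1,-2,0) + K_3e^(-3t)(-3,4,1).

x(t) = K_2e^(-4t) - 3K_3e^(-3t), y(t) = K_1e^(-2t) - 2K_2e^(-4t) + 4K_3e^(-3t), z(t) = K_3e^(-3t)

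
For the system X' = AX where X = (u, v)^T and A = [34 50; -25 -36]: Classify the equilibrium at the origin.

stable spiral

A = [[34,50],[-25,-36]]; det(A-λI) = λ^2 + 2λ + 26.
λ = -1 ± 5i: negative real part.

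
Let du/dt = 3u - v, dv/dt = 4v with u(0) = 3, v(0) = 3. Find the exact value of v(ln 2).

A = [[3,-1],[0,4]]; eigenvalues λ = 3, 4.
Eigenvectors: (-1,0) for λ=3, (1,-1) for λ=4.
From the initial condition, c_1 = -6, c_2 = -3.
v(ln 2) = (-6)(2^3)(0) + (-3)(2^4)(-1) = 48.

48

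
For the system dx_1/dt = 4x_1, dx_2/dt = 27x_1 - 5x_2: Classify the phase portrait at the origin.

saddle

A = [[4,0],[27,-5]]; det(A-λI) = λ^2 + λ - 20.
λ = -5, 4: opposite signs.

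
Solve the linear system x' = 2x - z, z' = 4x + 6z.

x(t) = c_1e^(4t) + c_2te^(4t) - 2c_2e^(4t), z(t) = -2c_1e^(4t) - 2c_2te^(4t) + 3c_2e^(4t)

Coefficient matrix A = [[2, -1], [4, 6]].
Characteristic polynomial det(A - λI) = λ^2 - 8λ + 16 = 0.
Single eigenvalue λ = 4 with algebraic multiplicity 2.
Eigenvector v = (1,-2); generalized eigenvector w with (A-λI)w=v is (-2,3).
General solution: e^(4t)[c_1·v + c_2·(t·v + w)].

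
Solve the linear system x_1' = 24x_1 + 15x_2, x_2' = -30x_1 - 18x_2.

x_1(t) = 2c_1e^(3t)sin(3t) + c_1e^(3t)cos(3t) + c_2e^(3t)sin(3t) - 2c_2e^(3t)cos(3t), x_2(t) = -3c_1e^(3t)sin(3t) - c_1e^(3t)cos(3t) - c_2e^(3t)sin(3t) + 3c_2e^(3t)cos(3t)

Coefficient matrix A = [[24, 15], [-30, -18]].
Characteristic polynomial det(A - λI) = λ^2 - 6λ + 18 = 0.
Eigenvalues λ = 3 ± 3i (complex conjugate pair).
For λ=3+3i: an eigenvector is (1,-1) - i(2,-3) = (1 - 2i, -1 + 3i).
A real fundamental pair from Re and Im of e^((3+3i)t)v: X_1 = e^(3t)(cos(3t)·(1,-1) + sin(3t)·(2,-3)), X_2 = e^(3t)(sin(3t)·(1,-1) - cos(3t)·(2,-3)).
General solution: c_1X_1 + c_2X_2.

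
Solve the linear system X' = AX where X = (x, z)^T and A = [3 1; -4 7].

Coefficient matrix A = [[3, 1], [-4, 7]].
Characteristic polynomial det(A - λI) = λ^2 - 10λ + 25 = 0.
Single eigenvalue λ = 5 with algebraic multiplicity 2.
Eigenvector v = (1,2); generalized eigenvector w with (A-λI)w=v is (0,1).
General solution: e^(5t)[K_1·v + K_2·(t·v + w)].

x(t) = K_1e^(5t) + K_2te^(5t), z(t) = 2K_1e^(5t) + 2K_2te^(5t) + K_2e^(5t)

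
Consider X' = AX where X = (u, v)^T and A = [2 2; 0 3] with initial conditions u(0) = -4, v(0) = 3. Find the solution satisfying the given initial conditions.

Coefficient matrix A = [[2, 2], [0, 3]].
Characteristic polynomial det(A - λI) = λ^2 - 5λ + 6 = 0.
Eigenvalues λ = 3, 2.
For λ=3: (A-λI) row 1 is [-1, 2], so an eigenvector is (-2, -1).
For λ=2: (A-λI) row 1 is [0, 2], so an eigenvector is (-1, 0).
General solution: C_1e^(3t)(-2,-1) + C_2e^(2t)(-1,0).
Applying u(0)=-4, v(0)=3 gives C_1=-3, C_2=10.

u(t) = 6e^(3t) - 10e^(2t), v(t) = 3e^(3t)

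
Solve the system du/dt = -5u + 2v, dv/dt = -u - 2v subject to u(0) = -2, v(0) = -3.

u(t) = -4e^(-3t) + 2e^(-4t), v(t) = -4e^(-3t) + e^(-4t)

Coefficient matrix A = [[-5, 2], [-1, -2]].
Characteristic polynomial det(A - λI) = λ^2 + 7λ + 12 = 0.
Eigenvalues λ = -4, -3.
For λ=-4: (A-λI) row 1 is [-1, 2], so an eigenvector is (2, 1).
For λ=-3: (A-λI) row 1 is [-2, 2], so an eigenvector is (1, 1).
General solution: C_1e^(-4t)(2,1) + C_2e^(-3t)(1,1).
Applying u(0)=-2, v(0)=-3 gives C_1=1, C_2=-4.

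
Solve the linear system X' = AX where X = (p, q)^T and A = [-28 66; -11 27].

Coefficient matrix A = [[-28, 66], [-11, 27]].
Characteristic polynomial det(A - λI) = λ^2 + λ - 30 = 0.
Eigenvalues λ = -6, 5.
For λ=-6: (A-λI) row 1 is [-22, 66], so an eigenvector is (-3, -1).
For λ=5: (A-λI) row 1 is [-33, 66], so an eigenvector is (2, 1).
General solution: c_1e^(-6t)(-3,-1) + c_2e^(5t)(2,1).

p(t) = -3c_1e^(-6t) + 2c_2e^(5t), q(t) = -c_1e^(-6t) + c_2e^(5t)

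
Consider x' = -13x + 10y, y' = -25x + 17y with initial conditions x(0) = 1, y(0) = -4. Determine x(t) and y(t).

x(t) = -11e^(2t)sin(5t) + e^(2t)cos(5t), y(t) = -17e^(2t)sin(5t) - 4e^(2t)cos(5t)

Coefficient matrix A = [[-13, 10], [-25, 17]].
Characteristic polynomial det(A - λI) = λ^2 - 4λ + 29 = 0.
Eigenvalues λ = 2 ± 5i (complex conjugate pair).
For λ=2+5i: an eigenvector is (-1,-1) - i(1,2) = (-1 - i, -1 - 2i).
A real fundamental pair from Re and Im of e^((2+5i)t)v: X_1 = e^(2t)(cos(5t)·(-1,-1) + sin(5t)·(1,2)), X_2 = e^(2t)(sin(5t)·(-1,-1) - cos(5t)·(1,2)).
General solution: K_1X_1 + K_2X_2.
Applying x(0)=1, y(0)=-4 gives K_1=-6, K_2=5.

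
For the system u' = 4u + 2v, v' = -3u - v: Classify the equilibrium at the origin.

unstable node

A = [[4,2],[-3,-1]]; det(A-λI) = λ^2 - 3λ + 2.
λ = 2, 1: both positive.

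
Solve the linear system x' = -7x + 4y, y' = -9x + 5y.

x(t) = -2K_1e^(-t) - 2K_2te^(-t) - K_2e^(-t), y(t) = -3K_1e^(-t) - 3K_2te^(-t) - 2K_2e^(-t)

Coefficient matrix A = [[-7, 4], [-9, 5]].
Characteristic polynomial det(A - λI) = λ^2 + 2λ + 1 = 0.
Single eigenvalue λ = -1 with algebraic multiplicity 2.
Eigenvector v = (-2,-3); generalized eigenvector w with (A-λI)w=v is (-1,-2).
General solution: e^(-t)[K_1·v + K_2·(t·v + w)].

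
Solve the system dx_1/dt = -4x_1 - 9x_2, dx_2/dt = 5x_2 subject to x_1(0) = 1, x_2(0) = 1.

x_1(t) = -e^(5t) + 2e^(-4t), x_2(t) = e^(5t)

Coefficient matrix A = [[-4, -9], [0, 5]].
Characteristic polynomial det(A - λI) = λ^2 - λ - 20 = 0.
Eigenvalues λ = 5, -4.
For λ=5: (A-λI) row 1 is [-9, -9], so an eigenvector is (1, -1).
For λ=-4: (A-λI) row 1 is [0, -9], so an eigenvector is (1, 0).
General solution: K_1e^(5t)(1,-1) + K_2e^(-4t)(1,0).
Applying x_1(0)=1, x_2(0)=1 gives K_1=-1, K_2=2.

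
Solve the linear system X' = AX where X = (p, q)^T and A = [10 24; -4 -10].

p(t) = -2c_1e^(-2t) + 3c_2e^(2t), q(t) = c_1e^(-2t) - c_2e^(2t)

Coefficient matrix A = [[10, 24], [-4, -10]].
Characteristic polynomial det(A - λI) = λ^2 - 4 = 0.
Eigenvalues λ = -2, 2.
For λ=-2: (A-λI) row 1 is [12, 24], so an eigenvector is (-2, 1).
For λ=2: (A-λI) row 1 is [8, 24], so an eigenvector is (3, -1).
General solution: c_1e^(-2t)(-2,1) + c_2e^(2t)(3,-1).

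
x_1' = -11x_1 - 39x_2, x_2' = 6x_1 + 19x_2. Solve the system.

x_1(t) = 2C_1e^(4t)sin(3t) - 3C_1e^(4t)cos(3t) - 3C_2e^(4t)sin(3t) - 2C_2e^(4t)cos(3t), x_2(t) = -C_1e^(4t)sin(3t) + C_1e^(4t)cos(3t) + C_2e^(4t)sin(3t) + C_2e^(4t)cos(3t)

Coefficient matrix A = [[-11, -39], [6, 19]].
Characteristic polynomial det(A - λI) = λ^2 - 8λ + 25 = 0.
Eigenvalues λ = 4 ± 3i (complex conjugate pair).
For λ=4+3i: an eigenvector is (-3,1) - i(2,-1) = (-3 - 2i, 1 + i).
A real fundamental pair from Re and Im of e^((4+3i)t)v: X_1 = e^(4t)(cos(3t)·(-3,1) + sin(3t)·(2,-1)), X_2 = e^(4t)(sin(3t)·(-3,1) - cos(3t)·(2,-1)).
General solution: C_1X_1 + C_2X_2.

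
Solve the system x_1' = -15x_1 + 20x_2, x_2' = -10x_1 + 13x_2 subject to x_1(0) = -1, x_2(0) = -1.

Coefficient matrix A = [[-15, 20], [-10, 13]].
Characteristic polynomial det(A - λI) = λ^2 + 2λ + 5 = 0.
Eigenvalues λ = -1 ± 2i (complex conjugate pair).
For λ=-1+2i: an eigenvector is (-3,-2) - i(1,1) = (-3 - i, -2 - i).
A real fundamental pair from Re and Im of e^((-1+2i)t)v: X_1 = e^(-t)(cos(2t)·(-3,-2) + sin(2t)·(1,1)), X_2 = e^(-t)(sin(2t)·(-3,-2) - cos(2t)·(1,1)).
General solution: K_1X_1 + K_2X_2.
Applying x_1(0)=-1, x_2(0)=-1 gives K_1=0, K_2=1.

x_1(t) = -3e^(-t)sin(2t) - e^(-t)cos(2t), x_2(t) = -2e^(-t)sin(2t) - e^(-t)cos(2t)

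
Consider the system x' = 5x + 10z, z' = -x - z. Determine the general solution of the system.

Coefficient matrix A = [[5, 10], [-1, -1]].
Characteristic polynomial det(A - λI) = λ^2 - 4λ + 5 = 0.
Eigenvalues λ = 2 ± i (complex conjugate pair).
For λ=2+i: an eigenvector is (-1,0) - i(-3,1) = (-1 + 3i, 0 - i).
A real fundamental pair from Re and Im of e^((2+i)t)v: X_1 = e^(2t)(cos(t)·(-1,0) + sin(t)·(-3,1)), X_2 = e^(2t)(sin(t)·(-1,0) - cos(t)·(-3,1)).
General solution: K_1X_1 + K_2X_2.

x(t) = -3K_1e^(2t)sin(t) - K_1e^(2t)cos(t) - K_2e^(2t)sin(t) + 3K_2e^(2t)cos(t), z(t) = K_1e^(2t)sin(t) - K_2e^(2t)cos(t)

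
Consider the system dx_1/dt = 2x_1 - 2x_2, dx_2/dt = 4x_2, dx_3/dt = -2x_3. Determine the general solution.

x_1(t) = c_1e^(2t) - c_2e^(4t), x_2(t) = c_2e^(4t), x_3(t) = c_3e^(-2t)

Coefficient matrix A = [[2, -2, 0], [0, 4, 0], [0, 0, -2]].
det(A - λI) = 0 gives eigenvalues λ = 2, 4, -2.
For λ=2: eigenvector (1,0,0).
For λ=4: eigenvector (-1,1,0).
For λ=-2: eigenvector (0,0,1).
General solution: c_1e^(2t)(1,0,0) + c_2e^(4t)(-1,1,0) + c_3e^(-2t)(0,0,1).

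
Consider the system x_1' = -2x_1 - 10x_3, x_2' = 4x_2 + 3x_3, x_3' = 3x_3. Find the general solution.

Coefficient matrix A = [[-2, 0, -10], [0, 4, 3], [0, 0, 3]].
det(A - λI) = 0 gives eigenvalues λ = 4, -2, 3.
For λ=4: eigenvector (0,1,0).
For λ=-2: eigenvector (1,0,0).
For λ=3: eigenvector (-2,-3,1).
General solution: K_1e^(4t)(0,1,0) + K_2e^(-2t)(1,0,0) + K_3e^(3t)(-2,-3,1).

x_1(t) = K_2e^(-2t) - 2K_3e^(3t), x_2(t) = K_1e^(4t) - 3K_3e^(3t), x_3(t) = K_3e^(3t)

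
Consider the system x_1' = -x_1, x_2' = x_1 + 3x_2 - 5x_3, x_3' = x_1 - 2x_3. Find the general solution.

Coefficient matrix A = [[-1, 0, 0], [1, 3, -5], [1, 0, -2]].
det(A - λI) = 0 gives eigenvalues λ = -1, 3, -2.
For λ=-1: eigenvector (1,1,1).
For λ=3: eigenvector (0,1,0).
For λ=-2: eigenvector (0,1,1).
General solution: C_1e^(-t)(1,1,1) + C_2e^(3t)(0,1,0) + C_3e^(-2t)(0,1,1).

x_1(t) = C_1e^(-t), x_2(t) = C_1e^(-t) + C_2e^(3t) + C_3e^(-2t), x_3(t) = C_1e^(-t) + C_3e^(-2t)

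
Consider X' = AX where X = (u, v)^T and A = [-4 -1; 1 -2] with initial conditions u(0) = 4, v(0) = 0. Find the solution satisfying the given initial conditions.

u(t) = -4te^(-3t) + 4e^(-3t), v(t) = 4te^(-3t)

Coefficient matrix A = [[-4, -1], [1, -2]].
Characteristic polynomial det(A - λI) = λ^2 + 6λ + 9 = 0.
Single eigenvalue λ = -3 with algebraic multiplicity 2.
Eigenvector v = (-1,1); generalized eigenvector w with (A-λI)w=v is (-1,2).
General solution: e^(-3t)[c_1·v + c_2·(t·v + w)].
Applying u(0)=4, v(0)=0 gives c_1=-8, c_2=4.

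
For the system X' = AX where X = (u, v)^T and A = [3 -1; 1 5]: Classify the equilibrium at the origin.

unstable improper node

A = [[3,-1],[1,5]]; det(A-λI) = λ^2 - 8λ + 16.
repeated λ = 4 with a single eigenvector.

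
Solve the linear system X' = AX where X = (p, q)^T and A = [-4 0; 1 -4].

p(t) = c_2e^(-4t), q(t) = c_1e^(-4t) + c_2te^(-4t) - c_2e^(-4t)

Coefficient matrix A = [[-4, 0], [1, -4]].
Characteristic polynomial det(A - λI) = λ^2 + 8λ + 16 = 0.
Single eigenvalue λ = -4 with algebraic multiplicity 2.
Eigenvector v = (0,1); generalized eigenvector w with (A-λI)w=v is (1,-1).
General solution: e^(-4t)[c_1·v + c_2·(t·v + w)].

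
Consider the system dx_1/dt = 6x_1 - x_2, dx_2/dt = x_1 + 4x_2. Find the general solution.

Coefficient matrix A = [[6, -1], [1, 4]].
Characteristic polynomial det(A - λI) = λ^2 - 10λ + 25 = 0.
Single eigenvalue λ = 5 with algebraic multiplicity 2.
Eigenvector v = (1,1); generalized eigenvector w with (A-λI)w=v is (3,2).
General solution: e^(5t)[c_1·v + c_2·(t·v + w)].

x_1(t) = c_1e^(5t) + c_2te^(5t) + 3c_2e^(5t), x_2(t) = c_1e^(5t) + c_2te^(5t) + 2c_2e^(5t)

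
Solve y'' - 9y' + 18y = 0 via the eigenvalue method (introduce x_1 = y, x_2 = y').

Let x_1 = y, x_2 = y'. Then x_1' = x_2 and x_2' = -18x_1 + 9x_2.
A = [[0,1],[-18,9]]; det(A-λI) = λ^2 - 9λ + 18.
Eigenvalues λ = 6, 3 with eigenvectors (1,6), (1,3).

y(t) = C_1e^(6t) + C_2e^(3t)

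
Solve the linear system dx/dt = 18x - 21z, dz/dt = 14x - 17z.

Coefficient matrix A = [[18, -21], [14, -17]].
Characteristic polynomial det(A - λI) = λ^2 - λ - 12 = 0.
Eigenvalues λ = 4, -3.
For λ=4: (A-λI) row 1 is [14, -21], so an eigenvector is (-3, -2).
For λ=-3: (A-λI) row 1 is [21, -21], so an eigenvector is (-1, -1).
General solution: K_1e^(4t)(-3,-2) + K_2e^(-3t)(-1,-1).

x(t) = -3K_1e^(4t) - K_2e^(-3t), z(t) = -2K_1e^(4t) - K_2e^(-3t)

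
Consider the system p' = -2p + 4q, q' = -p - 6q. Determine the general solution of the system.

p(t) = 2c_1e^(-4t) + 2c_2te^(-4t) - c_2e^(-4t), q(t) = -c_1e^(-4t) - c_2te^(-4t) + c_2e^(-4t)

Coefficient matrix A = [[-2, 4], [-1, -6]].
Characteristic polynomial det(A - λI) = λ^2 + 8λ + 16 = 0.
Single eigenvalue λ = -4 with algebraic multiplicity 2.
Eigenvector v = (2,-1); generalized eigenvector w with (A-λI)w=v is (-1,1).
General solution: e^(-4t)[c_1·v + c_2·(t·v + w)].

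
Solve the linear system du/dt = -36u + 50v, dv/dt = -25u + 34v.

Coefficient matrix A = [[-36, 50], [-25, 34]].
Characteristic polynomial det(A - λI) = λ^2 + 2λ + 26 = 0.
Eigenvalues λ = -1 ± 5i (complex conjugate pair).
For λ=-1+5i: an eigenvector is (3,2) - i(-1,-1) = (3 + i, 2 + i).
A real fundamental pair from Re and Im of e^((-1+5i)t)v: X_1 = e^(-t)(cos(5t)·(3,2) + sin(5t)·(-1,-1)), X_2 = e^(-t)(sin(5t)·(3,2) - cos(5t)·(-1,-1)).
General solution: K_1X_1 + K_2X_2.

u(t) = -K_1e^(-t)sin(5t) + 3K_1e^(-t)cos(5t) + 3K_2e^(-t)sin(5t) + K_2e^(-t)cos(5t), v(t) = -K_1e^(-t)sin(5t) + 2K_1e^(-t)cos(5t) + 2K_2e^(-t)sin(5t) + K_2e^(-t)cos(5t)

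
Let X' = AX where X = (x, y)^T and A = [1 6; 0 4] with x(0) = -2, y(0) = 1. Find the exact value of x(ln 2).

24

A = [[1,6],[0,4]]; eigenvalues λ = 4, 1.
Eigenvectors: (2,1) for λ=4, (1,0) for λ=1.
From the initial condition, c_1 = 1, c_2 = -4.
x(ln 2) = (1)(2^4)(2) + (-4)(2^1)(1) = 24.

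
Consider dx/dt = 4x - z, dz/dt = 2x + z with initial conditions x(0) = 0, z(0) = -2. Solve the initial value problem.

Coefficient matrix A = [[4, -1], [2, 1]].
Characteristic polynomial det(A - λI) = λ^2 - 5λ + 6 = 0.
Eigenvalues λ = 3, 2.
For λ=3: (A-λI) row 1 is [1, -1], so an eigenvector is (-1, -1).
For λ=2: (A-λI) row 1 is [2, -1], so an eigenvector is (-1, -2).
General solution: K_1e^(3t)(-1,-1) + K_2e^(2t)(-1,-2).
Applying x(0)=0, z(0)=-2 gives K_1=-2, K_2=2.

x(t) = 2e^(3t) - 2e^(2t), z(t) = 2e^(3t) - 4e^(2t)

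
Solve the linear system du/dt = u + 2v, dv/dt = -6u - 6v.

Coefficient matrix A = [[1, 2], [-6, -6]].
Characteristic polynomial det(A - λI) = λ^2 + 5λ + 6 = 0.
Eigenvalues λ = -2, -3.
For λ=-2: (A-λI) row 1 is [3, 2], so an eigenvector is (-2, 3).
For λ=-3: (A-λI) row 1 is [4, 2], so an eigenvector is (-1, 2).
General solution: c_1e^(-2t)(-2,3) + c_2e^(-3t)(-1,2).

u(t) = -2c_1e^(-2t) - c_2e^(-3t), v(t) = 3c_1e^(-2t) + 2c_2e^(-3t)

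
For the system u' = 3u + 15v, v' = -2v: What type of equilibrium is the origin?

saddle

A = [[3,15],[0,-2]]; det(A-λI) = λ^2 - λ - 6.
λ = 3, -2: opposite signs.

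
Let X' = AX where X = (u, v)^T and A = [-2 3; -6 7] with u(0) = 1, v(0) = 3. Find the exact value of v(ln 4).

A = [[-2,3],[-6,7]]; eigenvalues λ = 4, 1.
Eigenvectors: (1,2) for λ=4, (-1,-1) for λ=1.
From the initial condition, c_1 = 2, c_2 = 1.
v(ln 4) = (2)(4^4)(2) + (1)(4^1)(-1) = 1020.

1020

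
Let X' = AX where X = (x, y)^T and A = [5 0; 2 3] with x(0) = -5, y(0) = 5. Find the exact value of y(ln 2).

-80

A = [[5,0],[2,3]]; eigenvalues λ = 3, 5.
Eigenvectors: (0,-1) for λ=3, (1,1) for λ=5.
From the initial condition, c_1 = -10, c_2 = -5.
y(ln 2) = (-10)(2^3)(-1) + (-5)(2^5)(1) = -80.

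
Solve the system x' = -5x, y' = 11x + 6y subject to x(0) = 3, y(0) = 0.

x(t) = 3e^(-5t), y(t) = 3e^(6t) - 3e^(-5t)

Coefficient matrix A = [[-5, 0], [11, 6]].
Characteristic polynomial det(A - λI) = λ^2 - λ - 30 = 0.
Eigenvalues λ = 6, -5.
For λ=6: (A-λI) row 1 is [-11, 0], so an eigenvector is (0, 1).
For λ=-5: (A-λI) row 2 is [11, 11], so an eigenvector is (1, -1).
General solution: K_1e^(6t)(0,1) + K_2e^(-5t)(1,-1).
Applying x(0)=3, y(0)=0 gives K_1=3, K_2=3.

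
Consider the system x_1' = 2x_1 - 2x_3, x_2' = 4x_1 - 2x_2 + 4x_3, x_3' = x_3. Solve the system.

Coefficient matrix A = [[2, 0, -2], [4, -2, 4], [0, 0, 1]].
det(A - λI) = 0 gives eigenvalues λ = -2, 2, 1.
For λ=-2: eigenvector (0,1,0).
For λ=2: eigenvector (1,1,0).
For λ=1: eigenvector (2,4,1).
General solution: C_1e^(-2t)(0,1,0) + C_2e^(2t)(1,1,0) + C_3e^(t)(2,4,1).

x_1(t) = C_2e^(2t) + 2C_3e^(t), x_2(t) = C_1e^(-2t) + C_2e^(2t) + 4C_3e^(t), x_3(t) = C_3e^(t)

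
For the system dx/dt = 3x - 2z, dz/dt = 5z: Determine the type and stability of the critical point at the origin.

A = [[3,-2],[0,5]]; det(A-λI) = λ^2 - 8λ + 15.
λ = 5, 3: both positive.

unstable node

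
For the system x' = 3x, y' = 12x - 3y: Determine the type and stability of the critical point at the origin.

A = [[3,0],[12,-3]]; det(A-λI) = λ^2 - 9.
λ = -3, 3: opposite signs.

saddle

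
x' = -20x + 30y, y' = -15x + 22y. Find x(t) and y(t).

x(t) = -C_1e^(t)sin(3t) + 3C_1e^(t)cos(3t) + 3C_2e^(t)sin(3t) + C_2e^(t)cos(3t), y(t) = -C_1e^(t)sin(3t) + 2C_1e^(t)cos(3t) + 2C_2e^(t)sin(3t) + C_2e^(t)cos(3t)

Coefficient matrix A = [[-20, 30], [-15, 22]].
Characteristic polynomial det(A - λI) = λ^2 - 2λ + 10 = 0.
Eigenvalues λ = 1 ± 3i (complex conjugate pair).
For λ=1+3i: an eigenvector is (3,2) - i(-1,-1) = (3 + i, 2 + i).
A real fundamental pair from Re and Im of e^((1+3i)t)v: X_1 = e^(t)(cos(3t)·(3,2) + sin(3t)·(-1,-1)), X_2 = e^(t)(sin(3t)·(3,2) - cos(3t)·(-1,-1)).
General solution: C_1X_1 + C_2X_2.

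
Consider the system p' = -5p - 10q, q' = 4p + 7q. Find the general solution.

p(t) = 2c_1e^(t)sin(2t) + c_1e^(t)cos(2t) + c_2e^(t)sin(2t) - 2c_2e^(t)cos(2t), q(t) = -c_1e^(t)sin(2t) - c_1e^(t)cos(2t) - c_2e^(t)sin(2t) + c_2e^(t)cos(2t)

Coefficient matrix A = [[-5, -10], [4, 7]].
Characteristic polynomial det(A - λI) = λ^2 - 2λ + 5 = 0.
Eigenvalues λ = 1 ± 2i (complex conjugate pair).
For λ=1+2i: an eigenvector is (1,-1) - i(2,-1) = (1 - 2i, -1 + i).
A real fundamental pair from Re and Im of e^((1+2i)t)v: X_1 = e^(t)(cos(2t)·(1,-1) + sin(2t)·(2,-1)), X_2 = e^(t)(sin(2t)·(1,-1) - cos(2t)·(2,-1)).
General solution: c_1X_1 + c_2X_2.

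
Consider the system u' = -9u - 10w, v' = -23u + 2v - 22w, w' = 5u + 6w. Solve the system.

Coefficient matrix A = [[-9, 0, -10], [-23, 2, -22], [5, 0, 6]].
det(A - λI) = 0 gives eigenvalues λ = 2, -4, 1.
For λ=2: eigenvector (0,-1,0).
For λ=-4: eigenvector (-2,-4,1).
For λ=1: eigenvector (-1,-1,1).
General solution: c_1e^(2t)(0,-1,0) + c_2e^(-4t)(-2,-4,1) + c_3e^(t)(-1,-1,1).

u(t) = -2c_2e^(-4t) - c_3e^(t), v(t) = -c_1e^(2t) - 4c_2e^(-4t) - c_3e^(t), w(t) = c_2e^(-4t) + c_3e^(t)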